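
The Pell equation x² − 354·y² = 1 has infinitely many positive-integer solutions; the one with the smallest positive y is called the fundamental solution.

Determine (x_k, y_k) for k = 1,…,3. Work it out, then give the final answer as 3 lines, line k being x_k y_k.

d=354: √d = [18; 1,4,2,2,18,2,2,4,1,36] (ℓ=10, even), read p_9/q_9
i=0: a=18 ⇒ p=18, q=1
…
i=2: a=4 ⇒ p=94, q=5
…
i=5: a=18 ⇒ p=9351, q=497
i=6: a=2 ⇒ p=19210, q=1021
…
i=8: a=4 ⇒ p=210294, q=11177
i=9: a=1 ⇒ p=258065, q=13716
(x₁, y₁) = (258065, 13716);  258065² − 354·13716² = 1 ✓
k=2:  x_2 = 258065·258065+354·13716·13716 = 133195088449,  y_2 = 258065·13716+13716·258065 = 7079239080
k=3:  x_3 = 258065·133195088449+354·13716·7079239080 = 68745981000924305,  y_3 = 258065·7079239080+13716·133195088449 = 3653807666346684

258065 13716
133195088449 7079239080
68745981000924305 3653807666346684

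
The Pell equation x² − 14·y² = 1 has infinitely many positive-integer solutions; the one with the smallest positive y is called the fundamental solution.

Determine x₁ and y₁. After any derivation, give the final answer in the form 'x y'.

√14 = [3; 1,2,1,6, …], period ℓ=4 (even) → k=3
a_0=3:  p_0=3·1+0=3,  q_0=3·0+1=1
…
a_2=2:  p_2=2·4+3=11,  q_2=2·1+1=3
a_3=1:  p_3=1·11+4=15,  q_3=1·3+1=4
fundamental: x₁=15, y₁=4  (since 225 − 14·16 = 1)

15 4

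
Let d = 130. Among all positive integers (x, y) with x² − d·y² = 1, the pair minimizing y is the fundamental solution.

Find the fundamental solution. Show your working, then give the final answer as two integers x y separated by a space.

√130 → a₀=11, period (2,2,22); ℓ=3 odd so k=5
step 0: (11, 1)  from 11·(1,0) + (0,1)
step 1: (23, 2)  from 2·(11,1) + (1,0)
step 2: (57, 5)  from 2·(23,2) + (11,1)
step 3: (1277, 112)  from 22·(57,5) + (23,2)
step 4: (2611, 229)  from 2·(1277,112) + (57,5)
step 5: (6499, 570)  from 2·(2611,229) + (1277,112)
fundamental: x₁=6499, y₁=570  (since 42237001 − 130·324900 = 1)

6499 570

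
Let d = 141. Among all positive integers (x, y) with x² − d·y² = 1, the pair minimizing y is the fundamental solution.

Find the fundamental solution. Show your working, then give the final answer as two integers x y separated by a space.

95 8

√141 = [11; 1,6,1,22, …], period ℓ=4 (even) → k=3
i=0: a=11 ⇒ p=11, q=1
…
i=2: a=6 ⇒ p=83, q=7
i=3: a=1 ⇒ p=95, q=8
(x₁, y₁) = (95, 8);  95² − 141·8² = 1 ✓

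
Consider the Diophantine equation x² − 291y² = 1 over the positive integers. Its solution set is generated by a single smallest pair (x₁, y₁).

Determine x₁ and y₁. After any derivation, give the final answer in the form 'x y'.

√291 → a₀=17, period (17,34); ℓ=2 even so k=1
k=0  a_k=17  p_k/q_k = 17/1
k=1  a_k=17  p_k/q_k = 290/17
→ (290, 17).  Check: 290²=84100, 291·17²=84099, difference 1.

290 17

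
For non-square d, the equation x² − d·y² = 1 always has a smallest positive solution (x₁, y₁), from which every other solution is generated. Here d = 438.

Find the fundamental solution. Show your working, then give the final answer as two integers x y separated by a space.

[20; 1,12,1,40] for √438; ℓ=4 ⇒ convergent index 3
i=0: a=20 ⇒ p=20, q=1
i=1: a=1 ⇒ p=21, q=1
i=2: a=12 ⇒ p=272, q=13
i=3: a=1 ⇒ p=293, q=14
(x₁, y₁) = (293, 14);  293² − 438·14² = 1 ✓

293 14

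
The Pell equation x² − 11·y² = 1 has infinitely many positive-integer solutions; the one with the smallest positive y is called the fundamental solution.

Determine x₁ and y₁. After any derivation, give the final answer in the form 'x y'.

10 3

d=11: √d = [3; 3,6] (ℓ=2, even), read p_1/q_1
a_0=3:  p_0=3·1+0=3,  q_0=3·0+1=1
a_1=3:  p_1=3·3+1=10,  q_1=3·1+0=3
fundamental: x₁=10, y₁=3  (since 100 − 11·9 = 1)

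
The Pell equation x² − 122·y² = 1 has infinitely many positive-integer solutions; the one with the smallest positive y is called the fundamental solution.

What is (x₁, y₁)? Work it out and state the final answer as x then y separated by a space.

d=122: √d = [11; 22] (ℓ=1, odd), read p_1/q_1
k=0  a_k=11  p_k/q_k = 11/1
k=1  a_k=22  p_k/q_k = 243/22
fundamental: x₁=243, y₁=22  (since 59049 − 122·484 = 1)

243 22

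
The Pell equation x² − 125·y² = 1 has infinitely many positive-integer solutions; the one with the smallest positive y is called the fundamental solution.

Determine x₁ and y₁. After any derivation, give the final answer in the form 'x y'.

930249 83204

d=125: √d = [11; 5,1,1,5,22] (ℓ=5, odd), read p_9/q_9
i=0: a=11 ⇒ p=11, q=1
…
i=5: a=22 ⇒ p=15127, q=1353
i=6: a=5 ⇒ p=76317, q=6826
…
i=8: a=1 ⇒ p=167761, q=15005
i=9: a=5 ⇒ p=930249, q=83204
fundamental: x₁=930249, y₁=83204  (since 865363202001 − 125·6922905616 = 1)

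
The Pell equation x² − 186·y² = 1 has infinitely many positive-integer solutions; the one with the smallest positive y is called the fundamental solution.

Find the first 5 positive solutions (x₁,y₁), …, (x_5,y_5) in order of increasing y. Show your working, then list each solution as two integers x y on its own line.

√186 = [13; 1,1,1,3,4,3,1,1,1,26, …], period ℓ=10 (even) → k=9
k=0  a_k=13  p_k/q_k = 13/1
k=1  a_k=1  p_k/q_k = 14/1
k=2  a_k=1  p_k/q_k = 27/2
…
k=4  a_k=3  p_k/q_k = 150/11
k=5  a_k=4  p_k/q_k = 641/47
k=6  a_k=3  p_k/q_k = 2073/152
k=7  a_k=1  p_k/q_k = 2714/199
k=8  a_k=1  p_k/q_k = 4787/351
k=9  a_k=1  p_k/q_k = 7501/550
→ (7501, 550).  Check: 7501²=56265001, 186·550²=56265000, difference 1.
n=2: (7501,550)∘(7501,550) = (7501·7501+186·550·550, 7501·550+550·7501) = (112530001,8251100)
n=3: (112530001,8251100)∘(7501,550) = (7501·112530001+186·550·8251100, 7501·8251100+550·112530001) = (1688175067501,123783001650)
n=4: (1688175067501,123783001650)∘(7501,550) = (7501·1688175067501+186·550·123783001650, 7501·123783001650+550·1688175067501) = (25326002250120001,1856992582502200)
n=5: (25326002250120001,1856992582502200)∘(7501,550) = (7501·25326002250120001+186·550·1856992582502200, 7501·1856992582502200+550·25326002250120001) = (379940684068125187501,27858602598915002750)

7501 550
112530001 8251100
1688175067501 123783001650
25326002250120001 1856992582502200
379940684068125187501 27858602598915002750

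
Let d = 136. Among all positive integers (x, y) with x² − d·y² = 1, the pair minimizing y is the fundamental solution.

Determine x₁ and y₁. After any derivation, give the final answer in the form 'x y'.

[11; 1,1,1,22] for √136; ℓ=4 ⇒ convergent index 3
k=0  a_k=11  p_k/q_k = 11/1
k=1  a_k=1  p_k/q_k = 12/1
k=2  a_k=1  p_k/q_k = 23/2
k=3  a_k=1  p_k/q_k = 35/3
fundamental: x₁=35, y₁=3  (since 1225 − 136·9 = 1)

35 3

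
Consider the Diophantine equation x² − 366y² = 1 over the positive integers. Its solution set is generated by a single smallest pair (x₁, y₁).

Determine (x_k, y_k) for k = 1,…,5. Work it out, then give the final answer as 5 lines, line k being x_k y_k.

907925 47458
1648655611249 86176609300
2993711291685588725 156483795997357542
5436130649005627630680001 284151100961715516031400
9871197838993875221878594227125 515975776681174635989620332458

√366 = [19; 7,1,1,1,2,12,2,1,1,1,7,38, …], period ℓ=12 (even) → k=11
i=0: a=19 ⇒ p=19, q=1
…
i=2: a=1 ⇒ p=153, q=8
…
i=7: a=2 ⇒ p=30055, q=1571
…
i=9: a=1 ⇒ p=74554, q=3897
i=10: a=1 ⇒ p=119053, q=6223
i=11: a=7 ⇒ p=907925, q=47458
(x₁, y₁) = (907925, 47458);  907925² − 366·47458² = 1 ✓
(907925+47458√366)^2 = 1648655611249 + 86176609300√366
(907925+47458√366)^3 = 2993711291685588725 + 156483795997357542√366
(907925+47458√366)^4 = 5436130649005627630680001 + 284151100961715516031400√366
(907925+47458√366)^5 = 9871197838993875221878594227125 + 515975776681174635989620332458√366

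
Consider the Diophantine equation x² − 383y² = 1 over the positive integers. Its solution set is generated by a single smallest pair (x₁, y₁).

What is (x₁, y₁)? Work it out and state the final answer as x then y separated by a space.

[19; 1,1,3,19,3,1,1,38] for √383; ℓ=8 ⇒ convergent index 7
i=0: a=19 ⇒ p=19, q=1
…
i=3: a=3 ⇒ p=137, q=7
…
i=6: a=1 ⇒ p=10705, q=547
i=7: a=1 ⇒ p=18768, q=959
fundamental: x₁=18768, y₁=959  (since 352237824 − 383·919681 = 1)

18768 959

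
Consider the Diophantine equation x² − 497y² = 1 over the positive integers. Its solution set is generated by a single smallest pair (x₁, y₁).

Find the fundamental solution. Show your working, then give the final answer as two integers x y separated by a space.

[22; 3,2,2,5,6,5,2,2,3,44] for √497; ℓ=10 ⇒ convergent index 9
i=0: a=22 ⇒ p=22, q=1
…
i=5: a=6 ⇒ p=12685, q=569
…
i=7: a=2 ⇒ p=143637, q=6443
i=8: a=2 ⇒ p=352750, q=15823
i=9: a=3 ⇒ p=1201887, q=53912
fundamental: x₁=1201887, y₁=53912  (since 1444532360769 − 497·2906503744 = 1)

1201887 53912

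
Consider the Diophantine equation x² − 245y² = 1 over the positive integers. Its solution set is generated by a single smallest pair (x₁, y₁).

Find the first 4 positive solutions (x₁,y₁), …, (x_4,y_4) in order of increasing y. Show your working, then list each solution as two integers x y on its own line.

51841 3312
5374978561 343394784
557288527109761 35603857991376
57780789062419261441 3691479203918451648

√245 = [15; 1,1,1,7,6,7,1,1,1,30, …], period ℓ=10 (even) → k=9
i=0: a=15 ⇒ p=15, q=1
i=1: a=1 ⇒ p=16, q=1
i=2: a=1 ⇒ p=31, q=2
i=3: a=1 ⇒ p=47, q=3
…
i=5: a=6 ⇒ p=2207, q=141
…
i=7: a=1 ⇒ p=18016, q=1151
i=8: a=1 ⇒ p=33825, q=2161
i=9: a=1 ⇒ p=51841, q=3312
(x₁, y₁) = (51841, 3312);  51841² − 245·3312² = 1 ✓
(x_2, y_2) = (51841·51841 + 245·3312·3312, 51841·3312 + 3312·51841) = (5374978561, 343394784)
(x_3, y_3) = (51841·5374978561 + 245·3312·343394784, 51841·343394784 + 3312·5374978561) = (557288527109761, 35603857991376)
(x_4, y_4) = (51841·557288527109761 + 245·3312·35603857991376, 51841·35603857991376 + 3312·557288527109761) = (57780789062419261441, 3691479203918451648)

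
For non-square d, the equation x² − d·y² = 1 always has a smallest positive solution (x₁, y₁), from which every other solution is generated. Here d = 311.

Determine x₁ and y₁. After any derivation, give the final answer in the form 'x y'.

16883880 957397

[17; 1,1,1,2,1,…,1,1,34] for √311; ℓ=16 ⇒ convergent index 15
a_0=17:  p_0=17·1+0=17,  q_0=17·0+1=1
a_1=1:  p_1=1·17+1=18,  q_1=1·1+0=1
…
a_3=1:  p_3=1·35+18=53,  q_3=1·2+1=3
a_4=2:  p_4=2·53+35=141,  q_4=2·3+2=8
a_5=1:  p_5=1·141+53=194,  q_5=1·8+3=11
a_6=6:  p_6=6·194+141=1305,  q_6=6·11+8=74
a_7=3:  p_7=3·1305+194=4109,  q_7=3·74+11=233
…
a_10=6:  p_10=6·217583+71158=1376656,  q_10=6·12338+4035=78063
a_11=1:  p_11=1·1376656+217583=1594239,  q_11=1·78063+12338=90401
a_12=2:  p_12=2·1594239+1376656=4565134,  q_12=2·90401+78063=258865
a_13=1:  p_13=1·4565134+1594239=6159373,  q_13=1·258865+90401=349266
a_14=1:  p_14=1·6159373+4565134=10724507,  q_14=1·349266+258865=608131
a_15=1:  p_15=1·10724507+6159373=16883880,  q_15=1·608131+349266=957397
(x₁, y₁) = (16883880, 957397);  16883880² − 311·957397² = 1 ✓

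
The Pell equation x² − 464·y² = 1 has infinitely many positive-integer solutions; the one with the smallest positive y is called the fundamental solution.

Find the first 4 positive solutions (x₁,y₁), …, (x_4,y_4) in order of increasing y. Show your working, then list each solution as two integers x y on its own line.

9801 455
192119201 8918910
3765920568201 174828473365
73819574785756801 3426987725981820

√464 → a₀=21, period (1,1,5,1,1,1,5,1,1,42); ℓ=10 even so k=9
step 0: (21, 1)  from 21·(1,0) + (0,1)
step 1: (22, 1)  from 1·(21,1) + (1,0)
…
step 4: (280, 13)  from 1·(237,11) + (43,2)
step 5: (517, 24)  from 1·(280,13) + (237,11)
…
step 8: (5299, 246)  from 1·(4502,209) + (797,37)
step 9: (9801, 455)  from 1·(5299,246) + (4502,209)
→ (9801, 455).  Check: 9801²=96059601, 464·455²=96059600, difference 1.
(x_2, y_2) = (9801·9801 + 464·455·455, 9801·455 + 455·9801) = (192119201, 8918910)
(x_3, y_3) = (9801·192119201 + 464·455·8918910, 9801·8918910 + 455·192119201) = (3765920568201, 174828473365)
(x_4, y_4) = (9801·3765920568201 + 464·455·174828473365, 9801·174828473365 + 455·3765920568201) = (73819574785756801, 3426987725981820)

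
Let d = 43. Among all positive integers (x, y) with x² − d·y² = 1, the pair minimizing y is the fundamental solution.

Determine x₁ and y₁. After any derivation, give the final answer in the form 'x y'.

3482 531

√43 = [6; 1,1,3,1,5,1,3,1,1,12, …], period ℓ=10 (even) → k=9
k=0  a_k=6  p_k/q_k = 6/1
…
k=3  a_k=3  p_k/q_k = 46/7
…
k=5  a_k=5  p_k/q_k = 341/52
…
k=7  a_k=3  p_k/q_k = 1541/235
k=8  a_k=1  p_k/q_k = 1941/296
k=9  a_k=1  p_k/q_k = 3482/531
fundamental: x₁=3482, y₁=531  (since 12124324 − 43·281961 = 1)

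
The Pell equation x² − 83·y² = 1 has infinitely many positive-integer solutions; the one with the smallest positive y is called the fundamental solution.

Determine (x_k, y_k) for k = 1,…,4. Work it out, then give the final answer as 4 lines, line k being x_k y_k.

d=83: √d = [9; 9,18] (ℓ=2, even), read p_1/q_1
step 0: (9, 1)  from 9·(1,0) + (0,1)
step 1: (82, 9)  from 9·(9,1) + (1,0)
(x₁, y₁) = (82, 9);  82² − 83·9² = 1 ✓
(x_2, y_2) = (82·82 + 83·9·9, 82·9 + 9·82) = (13447, 1476)
(x_3, y_3) = (82·13447 + 83·9·1476, 82·1476 + 9·13447) = (2205226, 242055)
(x_4, y_4) = (82·2205226 + 83·9·242055, 82·242055 + 9·2205226) = (361643617, 39695544)

82 9
13447 1476
2205226 242055
361643617 39695544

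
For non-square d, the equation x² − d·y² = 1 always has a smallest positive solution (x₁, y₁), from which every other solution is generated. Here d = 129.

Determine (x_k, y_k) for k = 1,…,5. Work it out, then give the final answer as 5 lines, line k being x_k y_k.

16855 1484
568182049 50025640
19153416854935 1686364322916
645661681611676801 56847341275472720
21765255267976208106775 1916323872709821068284

√129 = [11; 2,1,3,1,6,1,3,1,2,22, …], period ℓ=10 (even) → k=9
a_0=11:  p_0=11·1+0=11,  q_0=11·0+1=1
…
a_2=1:  p_2=1·23+11=34,  q_2=1·2+1=3
…
a_6=1:  p_6=1·1079+159=1238,  q_6=1·95+14=109
a_7=3:  p_7=3·1238+1079=4793,  q_7=3·109+95=422
a_8=1:  p_8=1·4793+1238=6031,  q_8=1·422+109=531
a_9=2:  p_9=2·6031+4793=16855,  q_9=2·531+422=1484
→ (16855, 1484).  Check: 16855²=284091025, 129·1484²=284091024, difference 1.
(16855+1484√129)^2 = 568182049 + 50025640√129
(16855+1484√129)^3 = 19153416854935 + 1686364322916√129
(16855+1484√129)^4 = 645661681611676801 + 56847341275472720√129
(16855+1484√129)^5 = 21765255267976208106775 + 1916323872709821068284√129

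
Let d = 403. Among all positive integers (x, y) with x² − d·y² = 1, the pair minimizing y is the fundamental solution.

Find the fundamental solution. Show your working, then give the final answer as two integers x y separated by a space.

669878 33369

√403 = [20; 13,2,1,3,1,3,1,2,13,40, …], period ℓ=10 (even) → k=9
a_0=20:  p_0=20·1+0=20,  q_0=20·0+1=1
…
a_7=1:  p_7=1·14213+3754=17967,  q_7=1·708+187=895
a_8=2:  p_8=2·17967+14213=50147,  q_8=2·895+708=2498
a_9=13:  p_9=13·50147+17967=669878,  q_9=13·2498+895=33369
fundamental: x₁=669878, y₁=33369  (since 448736534884 − 403·1113490161 = 1)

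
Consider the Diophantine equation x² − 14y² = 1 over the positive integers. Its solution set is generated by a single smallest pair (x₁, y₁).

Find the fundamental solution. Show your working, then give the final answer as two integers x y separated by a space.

15 4

d=14: √d = [3; 1,2,1,6] (ℓ=4, even), read p_3/q_3
k=0  a_k=3  p_k/q_k = 3/1
k=1  a_k=1  p_k/q_k = 4/1
k=2  a_k=2  p_k/q_k = 11/3
k=3  a_k=1  p_k/q_k = 15/4
fundamental: x₁=15, y₁=4  (since 225 − 14·16 = 1)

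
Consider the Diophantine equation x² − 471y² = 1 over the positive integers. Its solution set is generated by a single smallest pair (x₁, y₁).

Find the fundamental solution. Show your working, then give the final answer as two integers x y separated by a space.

7838695 361188

d=471: √d = [21; 1,2,2,1,3,…,2,1,42] (ℓ=14, even), read p_13/q_13
step 0: (21, 1)  from 21·(1,0) + (0,1)
step 1: (22, 1)  from 1·(21,1) + (1,0)
…
step 5: (803, 37)  from 3·(217,10) + (152,7)
step 6: (3429, 158)  from 4·(803,37) + (217,10)
step 7: (48809, 2249)  from 14·(3429,158) + (803,37)
…
step 9: (644804, 29711)  from 3·(198665,9154) + (48809,2249)
step 10: (843469, 38865)  from 1·(644804,29711) + (198665,9154)
step 11: (2331742, 107441)  from 2·(843469,38865) + (644804,29711)
step 12: (5506953, 253747)  from 2·(2331742,107441) + (843469,38865)
step 13: (7838695, 361188)  from 1·(5506953,253747) + (2331742,107441)
fundamental: x₁=7838695, y₁=361188  (since 61445139303025 − 471·130456771344 = 1)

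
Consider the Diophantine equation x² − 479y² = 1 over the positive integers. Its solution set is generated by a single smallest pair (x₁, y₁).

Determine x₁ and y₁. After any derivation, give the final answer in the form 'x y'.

[21; 1,7,1,3,2,21,2,3,1,7,1,42] for √479; ℓ=12 ⇒ convergent index 11
step 0: (21, 1)  from 21·(1,0) + (0,1)
step 1: (22, 1)  from 1·(21,1) + (1,0)
step 2: (175, 8)  from 7·(22,1) + (21,1)
…
step 4: (766, 35)  from 3·(197,9) + (175,8)
…
step 7: (75879, 3467)  from 2·(37075,1694) + (1729,79)
step 8: (264712, 12095)  from 3·(75879,3467) + (37075,1694)
step 9: (340591, 15562)  from 1·(264712,12095) + (75879,3467)
step 10: (2648849, 121029)  from 7·(340591,15562) + (264712,12095)
step 11: (2989440, 136591)  from 1·(2648849,121029) + (340591,15562)
→ (2989440, 136591).  Check: 2989440²=8936751513600, 479·136591²=8936751513599, difference 1.

2989440 136591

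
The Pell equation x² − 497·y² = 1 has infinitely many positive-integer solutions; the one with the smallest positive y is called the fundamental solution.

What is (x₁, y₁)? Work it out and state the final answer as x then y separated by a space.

1201887 53912

[22; 3,2,2,5,6,5,2,2,3,44] for √497; ℓ=10 ⇒ convergent index 9
k=0  a_k=22  p_k/q_k = 22/1
k=1  a_k=3  p_k/q_k = 67/3
k=2  a_k=2  p_k/q_k = 156/7
…
k=4  a_k=5  p_k/q_k = 2051/92
k=5  a_k=6  p_k/q_k = 12685/569
k=6  a_k=5  p_k/q_k = 65476/2937
…
k=8  a_k=2  p_k/q_k = 352750/15823
k=9  a_k=3  p_k/q_k = 1201887/53912
(x₁, y₁) = (1201887, 53912);  1201887² − 497·53912² = 1 ✓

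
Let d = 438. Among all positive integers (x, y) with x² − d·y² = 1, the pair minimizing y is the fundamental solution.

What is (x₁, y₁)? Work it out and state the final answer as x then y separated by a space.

293 14

[20; 1,12,1,40] for √438; ℓ=4 ⇒ convergent index 3
k=0  a_k=20  p_k/q_k = 20/1
k=1  a_k=1  p_k/q_k = 21/1
k=2  a_k=12  p_k/q_k = 272/13
k=3  a_k=1  p_k/q_k = 293/14
(x₁, y₁) = (293, 14);  293² − 438·14² = 1 ✓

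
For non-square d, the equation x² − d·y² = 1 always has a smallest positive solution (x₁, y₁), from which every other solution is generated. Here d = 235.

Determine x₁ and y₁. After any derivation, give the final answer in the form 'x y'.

[15; 3,30] for √235; ℓ=2 ⇒ convergent index 1
step 0: (15, 1)  from 15·(1,0) + (0,1)
step 1: (46, 3)  from 3·(15,1) + (1,0)
→ (46, 3).  Check: 46²=2116, 235·3²=2115, difference 1.

46 3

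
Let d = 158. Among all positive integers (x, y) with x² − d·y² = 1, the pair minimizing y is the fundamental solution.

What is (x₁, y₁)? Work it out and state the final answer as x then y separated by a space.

d=158: √d = [12; 1,1,3,12,3,1,1,24] (ℓ=8, even), read p_7/q_7
step 0: (12, 1)  from 12·(1,0) + (0,1)
…
step 2: (25, 2)  from 1·(13,1) + (12,1)
…
step 4: (1081, 86)  from 12·(88,7) + (25,2)
step 5: (3331, 265)  from 3·(1081,86) + (88,7)
step 6: (4412, 351)  from 1·(3331,265) + (1081,86)
step 7: (7743, 616)  from 1·(4412,351) + (3331,265)
(x₁, y₁) = (7743, 616);  7743² − 158·616² = 1 ✓

7743 616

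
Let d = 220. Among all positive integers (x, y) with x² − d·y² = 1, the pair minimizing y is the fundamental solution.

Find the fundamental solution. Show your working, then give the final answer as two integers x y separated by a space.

√220 → a₀=14, period (1,4,1,28); ℓ=4 even so k=3
i=0: a=14 ⇒ p=14, q=1
…
i=2: a=4 ⇒ p=74, q=5
i=3: a=1 ⇒ p=89, q=6
fundamental: x₁=89, y₁=6  (since 7921 − 220·36 = 1)

89 6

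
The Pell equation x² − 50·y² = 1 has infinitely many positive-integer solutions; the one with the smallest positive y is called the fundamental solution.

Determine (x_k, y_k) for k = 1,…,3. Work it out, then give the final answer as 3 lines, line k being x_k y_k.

99 14
19601 2772
3880899 548842

√50 = [7; 14, …], period ℓ=1 (odd) → k=1
step 0: (7, 1)  from 7·(1,0) + (0,1)
step 1: (99, 14)  from 14·(7,1) + (1,0)
fundamental: x₁=99, y₁=14  (since 9801 − 50·196 = 1)
n=2: (99,14)∘(99,14) = (99·99+50·14·14, 99·14+14·99) = (19601,2772)
n=3: (19601,2772)∘(99,14) = (99·19601+50·14·2772, 99·2772+14·19601) = (3880899,548842)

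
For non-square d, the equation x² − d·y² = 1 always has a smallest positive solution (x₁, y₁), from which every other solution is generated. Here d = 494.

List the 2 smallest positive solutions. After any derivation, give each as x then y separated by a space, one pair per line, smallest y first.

[22; 4,2,2,1,2,1,2,2,4,44] for √494; ℓ=10 ⇒ convergent index 9
a_0=22:  p_0=22·1+0=22,  q_0=22·0+1=1
a_1=4:  p_1=4·22+1=89,  q_1=4·1+0=4
a_2=2:  p_2=2·89+22=200,  q_2=2·4+1=9
…
a_7=2:  p_7=2·2556+1867=6979,  q_7=2·115+84=314
a_8=2:  p_8=2·6979+2556=16514,  q_8=2·314+115=743
a_9=4:  p_9=4·16514+6979=73035,  q_9=4·743+314=3286
fundamental: x₁=73035, y₁=3286  (since 5334111225 − 494·10797796 = 1)
k=2:  x_2 = 73035·73035+494·3286·3286 = 10668222449,  y_2 = 73035·3286+3286·73035 = 479986020

73035 3286
10668222449 479986020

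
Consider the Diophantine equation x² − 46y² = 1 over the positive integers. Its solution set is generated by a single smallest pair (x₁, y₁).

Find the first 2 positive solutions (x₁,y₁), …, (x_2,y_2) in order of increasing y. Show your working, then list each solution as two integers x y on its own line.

24335 3588
1184384449 174627960

√46 → a₀=6, period (1,3,1,1,2,6,2,1,1,3,1,12); ℓ=12 even so k=11
a_0=6:  p_0=6·1+0=6,  q_0=6·0+1=1
a_1=1:  p_1=1·6+1=7,  q_1=1·1+0=1
…
a_3=1:  p_3=1·27+7=34,  q_3=1·4+1=5
…
a_5=2:  p_5=2·61+34=156,  q_5=2·9+5=23
a_6=6:  p_6=6·156+61=997,  q_6=6·23+9=147
…
a_9=1:  p_9=1·3147+2150=5297,  q_9=1·464+317=781
a_10=3:  p_10=3·5297+3147=19038,  q_10=3·781+464=2807
a_11=1:  p_11=1·19038+5297=24335,  q_11=1·2807+781=3588
→ (24335, 3588).  Check: 24335²=592192225, 46·3588²=592192224, difference 1.
n=2: (24335,3588)∘(24335,3588) = (24335·24335+46·3588·3588, 24335·3588+3588·24335) = (1184384449,174627960)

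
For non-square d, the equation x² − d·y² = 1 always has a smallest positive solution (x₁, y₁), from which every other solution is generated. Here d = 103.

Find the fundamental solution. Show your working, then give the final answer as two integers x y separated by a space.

√103 → a₀=10, period (6,1,2,1,1,9,1,1,2,1,6,20); ℓ=12 even so k=11
a_0=10:  p_0=10·1+0=10,  q_0=10·0+1=1
a_1=6:  p_1=6·10+1=61,  q_1=6·1+0=6
a_2=1:  p_2=1·61+10=71,  q_2=1·6+1=7
…
a_4=1:  p_4=1·203+71=274,  q_4=1·20+7=27
a_5=1:  p_5=1·274+203=477,  q_5=1·27+20=47
a_6=9:  p_6=9·477+274=4567,  q_6=9·47+27=450
a_7=1:  p_7=1·4567+477=5044,  q_7=1·450+47=497
a_8=1:  p_8=1·5044+4567=9611,  q_8=1·497+450=947
…
a_10=1:  p_10=1·24266+9611=33877,  q_10=1·2391+947=3338
a_11=6:  p_11=6·33877+24266=227528,  q_11=6·3338+2391=22419
(x₁, y₁) = (227528, 22419);  227528² − 103·22419² = 1 ✓

227528 22419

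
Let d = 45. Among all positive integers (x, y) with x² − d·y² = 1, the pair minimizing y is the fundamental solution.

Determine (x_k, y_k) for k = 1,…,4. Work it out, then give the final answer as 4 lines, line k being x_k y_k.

√45 → a₀=6, period (1,2,2,2,1,12); ℓ=6 even so k=5
i=0: a=6 ⇒ p=6, q=1
…
i=4: a=2 ⇒ p=114, q=17
i=5: a=1 ⇒ p=161, q=24
→ (161, 24).  Check: 161²=25921, 45·24²=25920, difference 1.
k=2:  x_2 = 161·161+45·24·24 = 51841,  y_2 = 161·24+24·161 = 7728
k=3:  x_3 = 161·51841+45·24·7728 = 16692641,  y_3 = 161·7728+24·51841 = 2488392
k=4:  x_4 = 161·16692641+45·24·2488392 = 5374978561,  y_4 = 161·2488392+24·16692641 = 801254496

161 24
51841 7728
16692641 2488392
5374978561 801254496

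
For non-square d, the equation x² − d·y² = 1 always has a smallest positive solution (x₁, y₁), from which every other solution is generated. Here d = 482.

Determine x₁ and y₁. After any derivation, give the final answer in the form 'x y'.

√482 = [21; 1,20,1,42, …], period ℓ=4 (even) → k=3
i=0: a=21 ⇒ p=21, q=1
…
i=2: a=20 ⇒ p=461, q=21
i=3: a=1 ⇒ p=483, q=22
fundamental: x₁=483, y₁=22  (since 233289 − 482·484 = 1)

483 22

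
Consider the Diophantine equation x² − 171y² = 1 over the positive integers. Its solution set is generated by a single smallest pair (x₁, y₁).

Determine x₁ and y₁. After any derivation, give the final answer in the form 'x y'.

√171 = [13; 13,26, …], period ℓ=2 (even) → k=1
i=0: a=13 ⇒ p=13, q=1
i=1: a=13 ⇒ p=170, q=13
fundamental: x₁=170, y₁=13  (since 28900 − 171·169 = 1)

170 13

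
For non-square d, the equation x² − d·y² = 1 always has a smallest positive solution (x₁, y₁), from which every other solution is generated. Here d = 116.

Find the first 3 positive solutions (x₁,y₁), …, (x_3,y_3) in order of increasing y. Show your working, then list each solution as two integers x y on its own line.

9801 910
192119201 17837820
3765920568201 349656946730

√116 = [10; 1,3,2,1,4,1,2,3,1,20, …], period ℓ=10 (even) → k=9
i=0: a=10 ⇒ p=10, q=1
…
i=6: a=1 ⇒ p=797, q=74
…
i=8: a=3 ⇒ p=7550, q=701
i=9: a=1 ⇒ p=9801, q=910
→ (9801, 910).  Check: 9801²=96059601, 116·910²=96059600, difference 1.
(9801+910√116)^2 = 192119201 + 17837820√116
(9801+910√116)^3 = 3765920568201 + 349656946730√116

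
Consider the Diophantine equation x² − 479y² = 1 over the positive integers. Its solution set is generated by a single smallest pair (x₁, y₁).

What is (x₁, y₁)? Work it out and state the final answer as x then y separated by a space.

2989440 136591

[21; 1,7,1,3,2,21,2,3,1,7,1,42] for √479; ℓ=12 ⇒ convergent index 11
step 0: (21, 1)  from 21·(1,0) + (0,1)
step 1: (22, 1)  from 1·(21,1) + (1,0)
…
step 4: (766, 35)  from 3·(197,9) + (175,8)
…
step 6: (37075, 1694)  from 21·(1729,79) + (766,35)
…
step 8: (264712, 12095)  from 3·(75879,3467) + (37075,1694)
step 9: (340591, 15562)  from 1·(264712,12095) + (75879,3467)
step 10: (2648849, 121029)  from 7·(340591,15562) + (264712,12095)
step 11: (2989440, 136591)  from 1·(2648849,121029) + (340591,15562)
fundamental: x₁=2989440, y₁=136591  (since 8936751513600 − 479·18657101281 = 1)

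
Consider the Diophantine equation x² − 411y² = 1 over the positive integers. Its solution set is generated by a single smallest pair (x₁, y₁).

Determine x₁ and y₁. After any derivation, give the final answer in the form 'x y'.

49730 2453

[20; 3,1,1,1,19,1,1,1,3,40] for √411; ℓ=10 ⇒ convergent index 9
step 0: (20, 1)  from 20·(1,0) + (0,1)
step 1: (61, 3)  from 3·(20,1) + (1,0)
step 2: (81, 4)  from 1·(61,3) + (20,1)
…
step 4: (223, 11)  from 1·(142,7) + (81,4)
…
step 7: (8981, 443)  from 1·(4602,227) + (4379,216)
step 8: (13583, 670)  from 1·(8981,443) + (4602,227)
step 9: (49730, 2453)  from 3·(13583,670) + (8981,443)
fundamental: x₁=49730, y₁=2453  (since 2473072900 − 411·6017209 = 1)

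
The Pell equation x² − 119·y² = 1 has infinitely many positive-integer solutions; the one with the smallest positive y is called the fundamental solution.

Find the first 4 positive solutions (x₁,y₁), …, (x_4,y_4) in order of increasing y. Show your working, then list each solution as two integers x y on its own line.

√119 → a₀=10, period (1,9,1,20); ℓ=4 even so k=3
k=0  a_k=10  p_k/q_k = 10/1
k=1  a_k=1  p_k/q_k = 11/1
k=2  a_k=9  p_k/q_k = 109/10
k=3  a_k=1  p_k/q_k = 120/11
(x₁, y₁) = (120, 11);  120² − 119·11² = 1 ✓
(120+11√119)^2 = 28799 + 2640√119
(120+11√119)^3 = 6911640 + 633589√119
(120+11√119)^4 = 1658764801 + 152058720√119

120 11
28799 2640
6911640 633589
1658764801 152058720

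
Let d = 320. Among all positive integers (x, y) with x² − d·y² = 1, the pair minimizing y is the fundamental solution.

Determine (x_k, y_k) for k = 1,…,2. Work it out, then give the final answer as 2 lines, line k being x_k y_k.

[17; 1,7,1,34] for √320; ℓ=4 ⇒ convergent index 3
a_0=17:  p_0=17·1+0=17,  q_0=17·0+1=1
…
a_2=7:  p_2=7·18+17=143,  q_2=7·1+1=8
a_3=1:  p_3=1·143+18=161,  q_3=1·8+1=9
(x₁, y₁) = (161, 9);  161² − 320·9² = 1 ✓
k=2:  x_2 = 161·161+320·9·9 = 51841,  y_2 = 161·9+9·161 = 2898

161 9
51841 2898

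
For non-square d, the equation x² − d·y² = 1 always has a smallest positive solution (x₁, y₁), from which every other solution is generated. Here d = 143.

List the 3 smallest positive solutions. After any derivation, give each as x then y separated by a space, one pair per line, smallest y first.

12 1
287 24
6876 575

d=143: √d = [11; 1,22] (ℓ=2, even), read p_1/q_1
i=0: a=11 ⇒ p=11, q=1
i=1: a=1 ⇒ p=12, q=1
(x₁, y₁) = (12, 1);  12² − 143·1² = 1 ✓
k=2:  x_2 = 12·12+143·1·1 = 287,  y_2 = 12·1+1·12 = 24
k=3:  x_3 = 12·287+143·1·24 = 6876,  y_3 = 12·24+1·287 = 575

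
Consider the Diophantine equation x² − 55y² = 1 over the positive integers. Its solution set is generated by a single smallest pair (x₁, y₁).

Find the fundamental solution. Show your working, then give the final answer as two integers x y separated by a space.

89 12

[7; 2,2,2,14] for √55; ℓ=4 ⇒ convergent index 3
step 0: (7, 1)  from 7·(1,0) + (0,1)
step 1: (15, 2)  from 2·(7,1) + (1,0)
step 2: (37, 5)  from 2·(15,2) + (7,1)
step 3: (89, 12)  from 2·(37,5) + (15,2)
(x₁, y₁) = (89, 12);  89² − 55·12² = 1 ✓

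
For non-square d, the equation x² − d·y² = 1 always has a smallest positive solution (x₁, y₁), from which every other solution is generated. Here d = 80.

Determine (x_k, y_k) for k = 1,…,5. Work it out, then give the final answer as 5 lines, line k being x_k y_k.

√80 → a₀=8, period (1,16); ℓ=2 even so k=1
k=0  a_k=8  p_k/q_k = 8/1
k=1  a_k=1  p_k/q_k = 9/1
(x₁, y₁) = (9, 1);  9² − 80·1² = 1 ✓
(9+1√80)^2 = 161 + 18√80
(9+1√80)^3 = 2889 + 323√80
(9+1√80)^4 = 51841 + 5796√80
(9+1√80)^5 = 930249 + 104005√80

9 1
161 18
2889 323
51841 5796
930249 104005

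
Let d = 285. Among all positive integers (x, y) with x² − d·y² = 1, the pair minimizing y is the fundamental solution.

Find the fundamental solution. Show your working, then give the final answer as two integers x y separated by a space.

2431 144

[16; 1,7,2,7,1,32] for √285; ℓ=6 ⇒ convergent index 5
a_0=16:  p_0=16·1+0=16,  q_0=16·0+1=1
a_1=1:  p_1=1·16+1=17,  q_1=1·1+0=1
a_2=7:  p_2=7·17+16=135,  q_2=7·1+1=8
a_3=2:  p_3=2·135+17=287,  q_3=2·8+1=17
a_4=7:  p_4=7·287+135=2144,  q_4=7·17+8=127
a_5=1:  p_5=1·2144+287=2431,  q_5=1·127+17=144
fundamental: x₁=2431, y₁=144  (since 5909761 − 285·20736 = 1)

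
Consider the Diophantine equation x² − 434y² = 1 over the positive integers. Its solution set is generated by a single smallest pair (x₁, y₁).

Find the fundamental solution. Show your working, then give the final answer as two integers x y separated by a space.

125 6

d=434: √d = [20; 1,4,1,40] (ℓ=4, even), read p_3/q_3
step 0: (20, 1)  from 20·(1,0) + (0,1)
…
step 2: (104, 5)  from 4·(21,1) + (20,1)
step 3: (125, 6)  from 1·(104,5) + (21,1)
(x₁, y₁) = (125, 6);  125² − 434·6² = 1 ✓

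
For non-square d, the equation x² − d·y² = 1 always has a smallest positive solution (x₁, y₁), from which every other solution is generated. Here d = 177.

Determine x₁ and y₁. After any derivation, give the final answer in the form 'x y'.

√177 = [13; 3,3,2,8,2,3,3,26, …], period ℓ=8 (even) → k=7
i=0: a=13 ⇒ p=13, q=1
i=1: a=3 ⇒ p=40, q=3
i=2: a=3 ⇒ p=133, q=10
i=3: a=2 ⇒ p=306, q=23
…
i=6: a=3 ⇒ p=18985, q=1427
i=7: a=3 ⇒ p=62423, q=4692
→ (62423, 4692).  Check: 62423²=3896630929, 177·4692²=3896630928, difference 1.

62423 4692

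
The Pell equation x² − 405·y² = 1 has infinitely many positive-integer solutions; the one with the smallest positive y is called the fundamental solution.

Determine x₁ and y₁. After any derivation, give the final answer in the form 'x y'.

√405 → a₀=20, period (8,40); ℓ=2 even so k=1
a_0=20:  p_0=20·1+0=20,  q_0=20·0+1=1
a_1=8:  p_1=8·20+1=161,  q_1=8·1+0=8
→ (161, 8).  Check: 161²=25921, 405·8²=25920, difference 1.

161 8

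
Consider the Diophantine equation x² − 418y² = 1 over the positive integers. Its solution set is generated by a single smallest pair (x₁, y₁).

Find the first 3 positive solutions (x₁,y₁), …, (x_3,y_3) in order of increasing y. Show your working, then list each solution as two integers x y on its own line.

√418 → a₀=20, period (2,4,20,4,2,40); ℓ=6 even so k=5
k=0  a_k=20  p_k/q_k = 20/1
k=1  a_k=2  p_k/q_k = 41/2
k=2  a_k=4  p_k/q_k = 184/9
k=3  a_k=20  p_k/q_k = 3721/182
k=4  a_k=4  p_k/q_k = 15068/737
k=5  a_k=2  p_k/q_k = 33857/1656
(x₁, y₁) = (33857, 1656);  33857² − 418·1656² = 1 ✓
(33857+1656√418)^2 = 2292592897 + 112134384√418
(33857+1656√418)^3 = 155240635393601 + 7593067676520√418

33857 1656
2292592897 112134384
155240635393601 7593067676520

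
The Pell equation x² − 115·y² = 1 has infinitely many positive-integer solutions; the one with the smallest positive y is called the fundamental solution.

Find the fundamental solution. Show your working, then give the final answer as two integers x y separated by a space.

1126 105

√115 → a₀=10, period (1,2,1,1,1,1,1,2,1,20); ℓ=10 even so k=9
i=0: a=10 ⇒ p=10, q=1
…
i=7: a=1 ⇒ p=311, q=29
i=8: a=2 ⇒ p=815, q=76
i=9: a=1 ⇒ p=1126, q=105
(x₁, y₁) = (1126, 105);  1126² − 115·105² = 1 ✓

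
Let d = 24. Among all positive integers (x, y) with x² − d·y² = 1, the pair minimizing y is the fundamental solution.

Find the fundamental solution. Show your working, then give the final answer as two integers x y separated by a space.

d=24: √d = [4; 1,8] (ℓ=2, even), read p_1/q_1
k=0  a_k=4  p_k/q_k = 4/1
k=1  a_k=1  p_k/q_k = 5/1
fundamental: x₁=5, y₁=1  (since 25 − 24·1 = 1)

5 1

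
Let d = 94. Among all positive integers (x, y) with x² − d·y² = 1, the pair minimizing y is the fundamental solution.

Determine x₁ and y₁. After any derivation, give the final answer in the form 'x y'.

√94 = [9; 1,2,3,1,1,…,2,1,18, …], period ℓ=16 (even) → k=15
step 0: (9, 1)  from 9·(1,0) + (0,1)
…
step 4: (126, 13)  from 1·(97,10) + (29,3)
step 5: (223, 23)  from 1·(126,13) + (97,10)
step 6: (1241, 128)  from 5·(223,23) + (126,13)
…
step 9: (14417, 1487)  from 1·(12953,1336) + (1464,151)
step 10: (85038, 8771)  from 5·(14417,1487) + (12953,1336)
…
step 14: (1490361, 153719)  from 2·(652934,67345) + (184493,19029)
step 15: (2143295, 221064)  from 1·(1490361,153719) + (652934,67345)
fundamental: x₁=2143295, y₁=221064  (since 4593713457025 − 94·48869292096 = 1)

2143295 221064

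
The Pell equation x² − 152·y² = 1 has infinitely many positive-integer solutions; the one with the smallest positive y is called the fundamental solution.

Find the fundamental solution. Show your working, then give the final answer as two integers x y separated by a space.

37 3

√152 = [12; 3,24, …], period ℓ=2 (even) → k=1
a_0=12:  p_0=12·1+0=12,  q_0=12·0+1=1
a_1=3:  p_1=3·12+1=37,  q_1=3·1+0=3
fundamental: x₁=37, y₁=3  (since 1369 − 152·9 = 1)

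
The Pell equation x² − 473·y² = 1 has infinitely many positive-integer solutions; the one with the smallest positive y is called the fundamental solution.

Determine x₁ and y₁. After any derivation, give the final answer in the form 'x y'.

√473 = [21; 1,2,1,42, …], period ℓ=4 (even) → k=3
a_0=21:  p_0=21·1+0=21,  q_0=21·0+1=1
a_1=1:  p_1=1·21+1=22,  q_1=1·1+0=1
a_2=2:  p_2=2·22+21=65,  q_2=2·1+1=3
a_3=1:  p_3=1·65+22=87,  q_3=1·3+1=4
(x₁, y₁) = (87, 4);  87² − 473·4² = 1 ✓

87 4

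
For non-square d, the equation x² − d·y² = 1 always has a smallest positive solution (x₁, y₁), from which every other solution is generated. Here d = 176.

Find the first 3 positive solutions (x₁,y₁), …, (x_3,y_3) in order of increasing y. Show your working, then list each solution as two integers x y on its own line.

199 15
79201 5970
31521799 2376045

√176 → a₀=13, period (3,1,3,26); ℓ=4 even so k=3
step 0: (13, 1)  from 13·(1,0) + (0,1)
step 1: (40, 3)  from 3·(13,1) + (1,0)
step 2: (53, 4)  from 1·(40,3) + (13,1)
step 3: (199, 15)  from 3·(53,4) + (40,3)
fundamental: x₁=199, y₁=15  (since 39601 − 176·225 = 1)
k=2:  x_2 = 199·199+176·15·15 = 79201,  y_2 = 199·15+15·199 = 5970
k=3:  x_3 = 199·79201+176·15·5970 = 31521799,  y_3 = 199·5970+15·79201 = 2376045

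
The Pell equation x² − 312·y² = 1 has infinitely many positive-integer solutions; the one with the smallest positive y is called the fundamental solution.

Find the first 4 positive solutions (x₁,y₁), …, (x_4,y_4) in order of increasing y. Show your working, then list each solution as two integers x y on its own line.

53 3
5617 318
595349 33705
63101377 3572412

√312 = [17; 1,1,1,34, …], period ℓ=4 (even) → k=3
step 0: (17, 1)  from 17·(1,0) + (0,1)
…
step 2: (35, 2)  from 1·(18,1) + (17,1)
step 3: (53, 3)  from 1·(35,2) + (18,1)
→ (53, 3).  Check: 53²=2809, 312·3²=2808, difference 1.
(x_2, y_2) = (53·53 + 312·3·3, 53·3 + 3·53) = (5617, 318)
(x_3, y_3) = (53·5617 + 312·3·318, 53·318 + 3·5617) = (595349, 33705)
(x_4, y_4) = (53·595349 + 312·3·33705, 53·33705 + 3·595349) = (63101377, 3572412)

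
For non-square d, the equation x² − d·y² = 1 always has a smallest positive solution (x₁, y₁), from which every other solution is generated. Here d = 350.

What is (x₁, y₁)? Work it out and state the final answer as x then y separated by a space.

[18; 1,2,2,2,1,36] for √350; ℓ=6 ⇒ convergent index 5
a_0=18:  p_0=18·1+0=18,  q_0=18·0+1=1
…
a_3=2:  p_3=2·56+19=131,  q_3=2·3+1=7
a_4=2:  p_4=2·131+56=318,  q_4=2·7+3=17
a_5=1:  p_5=1·318+131=449,  q_5=1·17+7=24
→ (449, 24).  Check: 449²=201601, 350·24²=201600, difference 1.

449 24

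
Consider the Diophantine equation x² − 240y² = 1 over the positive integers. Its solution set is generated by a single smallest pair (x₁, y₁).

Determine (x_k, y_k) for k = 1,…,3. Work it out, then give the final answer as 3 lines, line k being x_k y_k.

√240 → a₀=15, period (2,30); ℓ=2 even so k=1
a_0=15:  p_0=15·1+0=15,  q_0=15·0+1=1
a_1=2:  p_1=2·15+1=31,  q_1=2·1+0=2
fundamental: x₁=31, y₁=2  (since 961 − 240·4 = 1)
(31+2√240)^2 = 1921 + 124√240
(31+2√240)^3 = 119071 + 7686√240

31 2
1921 124
119071 7686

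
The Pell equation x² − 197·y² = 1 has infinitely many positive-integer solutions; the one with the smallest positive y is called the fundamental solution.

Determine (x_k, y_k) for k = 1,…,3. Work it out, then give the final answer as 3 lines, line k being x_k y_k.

[14; 28] for √197; ℓ=1 ⇒ convergent index 1
step 0: (14, 1)  from 14·(1,0) + (0,1)
step 1: (393, 28)  from 28·(14,1) + (1,0)
fundamental: x₁=393, y₁=28  (since 154449 − 197·784 = 1)
k=2:  x_2 = 393·393+197·28·28 = 308897,  y_2 = 393·28+28·393 = 22008
k=3:  x_3 = 393·308897+197·28·22008 = 242792649,  y_3 = 393·22008+28·308897 = 17298260

393 28
308897 22008
242792649 17298260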